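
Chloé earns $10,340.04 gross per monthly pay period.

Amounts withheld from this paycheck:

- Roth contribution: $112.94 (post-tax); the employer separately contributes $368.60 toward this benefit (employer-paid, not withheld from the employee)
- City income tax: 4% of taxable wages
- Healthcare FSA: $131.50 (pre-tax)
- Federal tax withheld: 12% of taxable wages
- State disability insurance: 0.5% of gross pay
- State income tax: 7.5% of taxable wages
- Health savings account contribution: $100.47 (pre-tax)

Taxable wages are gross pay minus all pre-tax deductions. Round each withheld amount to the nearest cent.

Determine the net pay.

$7,568.03

Healthcare FSA: $131.50
Health savings account contribution: $100.47
Pre-tax total = $131.50 + $100.47 = $231.97
Taxable wages = $10,340.04 − $231.97 = $10,108.07
State income tax: $10,108.07 × 0.075 = $758.11
Federal tax withheld: $10,108.07 × 0.12 = $1,212.97
City income tax: $10,108.07 × 0.04 = $404.32
State disability insurance: $10,340.04 × 0.005 = $51.70
Roth contribution: $112.94
(Employer's $368.60 toward Roth contribution is not withheld from the employee.)
Total deductions = $131.50 + $100.47 + $758.11 + $1,212.97 + $404.32 + $51.70 + $112.94 = $2,772.01
Net pay = $10,340.04 − $2,772.01 = $7,568.03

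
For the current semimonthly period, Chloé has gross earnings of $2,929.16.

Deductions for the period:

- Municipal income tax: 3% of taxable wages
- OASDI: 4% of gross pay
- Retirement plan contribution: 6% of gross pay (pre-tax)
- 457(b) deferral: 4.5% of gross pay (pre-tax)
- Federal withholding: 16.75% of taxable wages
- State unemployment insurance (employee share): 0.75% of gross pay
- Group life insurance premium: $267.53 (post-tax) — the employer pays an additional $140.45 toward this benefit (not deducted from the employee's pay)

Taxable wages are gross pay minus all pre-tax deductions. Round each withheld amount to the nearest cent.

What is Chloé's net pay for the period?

$1,697.16

457(b) deferral: $2,929.16 × 0.045 = $131.81
Retirement plan contribution: $2,929.16 × 0.06 = $175.75
Pre-tax total = $131.81 + $175.75 = $307.56
Taxable wages = $2,929.16 − $307.56 = $2,621.60
Federal withholding: $2,621.60 × 0.1675 = $439.12
Municipal income tax: $2,621.60 × 0.03 = $78.65
State unemployment insurance (employee share): $2,929.16 × 0.0075 = $21.97
OASDI: $2,929.16 × 0.04 = $117.17
Group life insurance premium: $267.53
(Employer's $140.45 toward group life insurance premium is not withheld from the employee.)
Total deductions = $131.81 + $175.75 + $439.12 + $78.65 + $21.97 + $117.17 + $267.53 = $1,232.00
Net pay = $2,929.16 − $1,232.00 = $1,697.16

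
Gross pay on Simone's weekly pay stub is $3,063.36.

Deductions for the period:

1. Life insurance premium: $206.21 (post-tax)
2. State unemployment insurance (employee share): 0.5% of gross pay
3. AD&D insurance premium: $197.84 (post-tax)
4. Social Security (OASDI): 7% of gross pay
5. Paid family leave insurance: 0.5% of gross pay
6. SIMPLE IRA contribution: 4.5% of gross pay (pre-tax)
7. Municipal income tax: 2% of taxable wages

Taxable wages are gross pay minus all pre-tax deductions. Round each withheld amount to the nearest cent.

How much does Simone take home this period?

$2,217.87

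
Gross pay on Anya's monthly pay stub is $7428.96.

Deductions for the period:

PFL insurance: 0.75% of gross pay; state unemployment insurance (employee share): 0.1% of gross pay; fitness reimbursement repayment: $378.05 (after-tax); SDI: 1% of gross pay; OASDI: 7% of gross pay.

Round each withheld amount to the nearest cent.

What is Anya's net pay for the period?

$6393.44

SDI: $7428.96 × 0.01 = $74.29
PFL insurance: $7428.96 × 0.0075 = $55.72
OASDI: $7428.96 × 0.07 = $520.03
State unemployment insurance (employee share): $7428.96 × 0.001 = $7.43
Fitness reimbursement repayment: $378.05
Total deductions = $74.29 + $55.72 + $520.03 + $7.43 + $378.05 = $1035.52
Net pay = $7428.96 − $1035.52 = $6393.44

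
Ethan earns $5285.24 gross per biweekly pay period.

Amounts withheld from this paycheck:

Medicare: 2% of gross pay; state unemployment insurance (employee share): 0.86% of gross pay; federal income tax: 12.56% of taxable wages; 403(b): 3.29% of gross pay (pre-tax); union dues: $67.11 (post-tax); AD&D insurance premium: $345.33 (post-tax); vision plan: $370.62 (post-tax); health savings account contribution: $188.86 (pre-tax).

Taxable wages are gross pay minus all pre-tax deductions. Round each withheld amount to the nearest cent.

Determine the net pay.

$3370.02

Health savings account contribution: $188.86
403(b): $5285.24 × 0.0329 = $173.88
Pre-tax total = $188.86 + $173.88 = $362.74
Taxable wages = $5285.24 − $362.74 = $4922.50
Federal income tax: $4922.50 × 0.1256 = $618.27
Medicare: $5285.24 × 0.02 = $105.70
State unemployment insurance (employee share): $5285.24 × 0.0086 = $45.45
Vision plan: $370.62
AD&D insurance premium: $345.33
Union dues: $67.11
Total deductions = $188.86 + $173.88 + $618.27 + $105.70 + $45.45 + $370.62 + $345.33 + $67.11 = $1915.22
Net pay = $5285.24 − $1915.22 = $3370.02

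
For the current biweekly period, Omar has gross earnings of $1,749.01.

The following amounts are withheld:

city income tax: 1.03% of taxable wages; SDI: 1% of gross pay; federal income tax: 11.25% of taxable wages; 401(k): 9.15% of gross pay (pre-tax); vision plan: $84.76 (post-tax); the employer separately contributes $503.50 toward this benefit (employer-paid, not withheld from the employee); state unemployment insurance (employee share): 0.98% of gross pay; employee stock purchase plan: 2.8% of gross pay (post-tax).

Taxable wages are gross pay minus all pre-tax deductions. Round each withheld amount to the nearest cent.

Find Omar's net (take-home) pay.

$1,225.49

401(k): $1,749.01 × 0.0915 = $160.03
Taxable wages = $1,749.01 − $160.03 = $1,588.98
Federal income tax: $1,588.98 × 0.1125 = $178.76
City income tax: $1,588.98 × 0.0103 = $16.37
SDI: $1,749.01 × 0.01 = $17.49
State unemployment insurance (employee share): $1,749.01 × 0.0098 = $17.14
Vision plan: $84.76
Employee stock purchase plan: $1,749.01 × 0.028 = $48.97
(Employer's $503.50 toward vision plan is not withheld from the employee.)
Total deductions = $160.03 + $178.76 + $16.37 + $17.49 + $17.14 + $84.76 + $48.97 = $523.52
Net pay = $1,749.01 − $523.52 = $1,225.49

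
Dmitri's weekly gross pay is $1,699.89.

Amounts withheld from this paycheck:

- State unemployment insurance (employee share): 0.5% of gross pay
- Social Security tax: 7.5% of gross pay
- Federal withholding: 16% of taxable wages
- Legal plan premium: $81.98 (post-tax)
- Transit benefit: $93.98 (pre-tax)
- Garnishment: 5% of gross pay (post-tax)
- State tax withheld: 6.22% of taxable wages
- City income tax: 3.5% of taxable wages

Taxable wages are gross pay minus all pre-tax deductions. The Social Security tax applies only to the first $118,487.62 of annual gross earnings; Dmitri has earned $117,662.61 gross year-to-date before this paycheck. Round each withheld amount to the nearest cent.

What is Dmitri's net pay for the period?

$955.51

Transit benefit: $93.98
Taxable wages = $1,699.89 − $93.98 = $1,605.91
State tax withheld: $1,605.91 × 0.0622 = $99.89
Federal withholding: $1,605.91 × 0.16 = $256.95
City income tax: $1,605.91 × 0.035 = $56.21
Social Security tax: only $118,487.62 − $117,662.61 = $825.01 of this check is subject → $825.01 × 0.075 = $61.88
State unemployment insurance (employee share): $1,699.89 × 0.005 = $8.50
Legal plan premium: $81.98
Garnishment: $1,699.89 × 0.05 = $84.99
Total deductions = $93.98 + $99.89 + $256.95 + $56.21 + $61.88 + $8.50 + $81.98 + $84.99 = $744.38
Net pay = $1,699.89 − $744.38 = $955.51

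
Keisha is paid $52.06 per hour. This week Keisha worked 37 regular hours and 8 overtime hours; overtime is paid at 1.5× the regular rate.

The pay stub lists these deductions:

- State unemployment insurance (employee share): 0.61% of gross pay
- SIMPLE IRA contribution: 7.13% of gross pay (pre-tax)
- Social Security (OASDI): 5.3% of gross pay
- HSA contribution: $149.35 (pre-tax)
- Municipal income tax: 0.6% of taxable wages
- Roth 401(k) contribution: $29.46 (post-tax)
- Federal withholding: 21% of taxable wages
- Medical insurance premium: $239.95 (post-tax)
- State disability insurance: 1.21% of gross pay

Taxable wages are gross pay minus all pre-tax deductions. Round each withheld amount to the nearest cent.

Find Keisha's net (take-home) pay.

Regular pay: 37 × $52.06 = $1926.22
Overtime pay: 8 × $52.06 × 1.5 = $624.72
Gross pay = $1926.22 + $624.72 = $2550.94
SIMPLE IRA contribution: $2550.94 × 0.0713 = $181.88
HSA contribution: $149.35
Pre-tax total = $181.88 + $149.35 = $331.23
Taxable wages = $2550.94 − $331.23 = $2219.71
Federal withholding: $2219.71 × 0.21 = $466.14
Municipal income tax: $2219.71 × 0.006 = $13.32
State disability insurance: $2550.94 × 0.0121 = $30.87
State unemployment insurance (employee share): $2550.94 × 0.0061 = $15.56
Social Security (OASDI): $2550.94 × 0.053 = $135.20
Roth 401(k) contribution: $29.46
Medical insurance premium: $239.95
Total deductions = $181.88 + $149.35 + $466.14 + $13.32 + $30.87 + $15.56 + $135.20 + $29.46 + $239.95 = $1261.73
Net pay = $2550.94 − $1261.73 = $1289.21

$1289.21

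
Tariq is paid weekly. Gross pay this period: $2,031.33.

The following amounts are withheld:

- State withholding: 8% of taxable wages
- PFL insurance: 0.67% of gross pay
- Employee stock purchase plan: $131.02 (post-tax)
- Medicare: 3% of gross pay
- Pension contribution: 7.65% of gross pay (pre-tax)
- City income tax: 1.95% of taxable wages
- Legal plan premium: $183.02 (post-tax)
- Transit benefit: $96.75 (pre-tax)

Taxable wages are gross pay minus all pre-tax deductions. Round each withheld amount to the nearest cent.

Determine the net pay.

$1,213.57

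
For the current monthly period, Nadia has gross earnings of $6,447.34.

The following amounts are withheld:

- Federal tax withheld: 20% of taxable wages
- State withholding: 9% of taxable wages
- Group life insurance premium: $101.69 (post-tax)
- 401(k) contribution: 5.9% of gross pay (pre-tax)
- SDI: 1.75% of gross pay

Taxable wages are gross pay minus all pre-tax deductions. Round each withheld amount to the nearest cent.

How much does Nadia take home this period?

$4,093.01

401(k) contribution: $6,447.34 × 0.059 = $380.39
Taxable wages = $6,447.34 − $380.39 = $6,066.95
Federal tax withheld: $6,066.95 × 0.2 = $1,213.39
State withholding: $6,066.95 × 0.09 = $546.03
SDI: $6,447.34 × 0.0175 = $112.83
Group life insurance premium: $101.69
Total deductions = $380.39 + $1,213.39 + $546.03 + $112.83 + $101.69 = $2,354.33
Net pay = $6,447.34 − $2,354.33 = $4,093.01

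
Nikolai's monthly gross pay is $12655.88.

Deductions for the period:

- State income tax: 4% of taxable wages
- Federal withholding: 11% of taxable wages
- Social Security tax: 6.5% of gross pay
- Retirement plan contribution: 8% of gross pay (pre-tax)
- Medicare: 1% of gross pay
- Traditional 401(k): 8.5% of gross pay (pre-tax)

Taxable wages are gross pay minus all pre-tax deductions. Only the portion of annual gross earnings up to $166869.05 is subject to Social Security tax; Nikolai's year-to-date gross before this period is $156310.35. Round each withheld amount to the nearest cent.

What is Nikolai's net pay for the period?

$8169.63

Retirement plan contribution: $12655.88 × 0.08 = $1012.47
Traditional 401(k): $12655.88 × 0.085 = $1075.75
Pre-tax total = $1012.47 + $1075.75 = $2088.22
Taxable wages = $12655.88 − $2088.22 = $10567.66
State income tax: $10567.66 × 0.04 = $422.71
Federal withholding: $10567.66 × 0.11 = $1162.44
Medicare: $12655.88 × 0.01 = $126.56
Social Security tax: only $166869.05 − $156310.35 = $10558.70 of this check is subject → $10558.70 × 0.065 = $686.32
Total deductions = $1012.47 + $1075.75 + $422.71 + $1162.44 + $126.56 + $686.32 = $4486.25
Net pay = $12655.88 − $4486.25 = $8169.63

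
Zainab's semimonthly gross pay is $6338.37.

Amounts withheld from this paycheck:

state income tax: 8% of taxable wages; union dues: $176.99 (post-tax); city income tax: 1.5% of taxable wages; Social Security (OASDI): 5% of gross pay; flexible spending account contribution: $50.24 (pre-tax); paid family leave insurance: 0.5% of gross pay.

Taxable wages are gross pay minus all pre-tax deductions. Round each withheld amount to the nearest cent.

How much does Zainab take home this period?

Flexible spending account contribution: $50.24
Taxable wages = $6338.37 − $50.24 = $6288.13
State income tax: $6288.13 × 0.08 = $503.05
City income tax: $6288.13 × 0.015 = $94.32
Paid family leave insurance: $6338.37 × 0.005 = $31.69
Social Security (OASDI): $6338.37 × 0.05 = $316.92
Union dues: $176.99
Total deductions = $50.24 + $503.05 + $94.32 + $31.69 + $316.92 + $176.99 = $1173.21
Net pay = $6338.37 − $1173.21 = $5165.16

$5165.16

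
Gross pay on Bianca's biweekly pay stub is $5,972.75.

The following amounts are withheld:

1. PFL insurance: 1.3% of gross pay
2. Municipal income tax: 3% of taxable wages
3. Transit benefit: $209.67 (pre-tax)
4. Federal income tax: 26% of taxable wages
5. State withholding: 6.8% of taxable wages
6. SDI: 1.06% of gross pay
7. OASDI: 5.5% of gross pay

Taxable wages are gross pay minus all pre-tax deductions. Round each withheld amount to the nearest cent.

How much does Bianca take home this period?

$3,230.44

Transit benefit: $209.67
Taxable wages = $5,972.75 − $209.67 = $5,763.08
Municipal income tax: $5,763.08 × 0.03 = $172.89
Federal income tax: $5,763.08 × 0.26 = $1,498.40
State withholding: $5,763.08 × 0.068 = $391.89
PFL insurance: $5,972.75 × 0.013 = $77.65
SDI: $5,972.75 × 0.0106 = $63.31
OASDI: $5,972.75 × 0.055 = $328.50
Total deductions = $209.67 + $172.89 + $1,498.40 + $391.89 + $77.65 + $63.31 + $328.50 = $2,742.31
Net pay = $5,972.75 − $2,742.31 = $3,230.44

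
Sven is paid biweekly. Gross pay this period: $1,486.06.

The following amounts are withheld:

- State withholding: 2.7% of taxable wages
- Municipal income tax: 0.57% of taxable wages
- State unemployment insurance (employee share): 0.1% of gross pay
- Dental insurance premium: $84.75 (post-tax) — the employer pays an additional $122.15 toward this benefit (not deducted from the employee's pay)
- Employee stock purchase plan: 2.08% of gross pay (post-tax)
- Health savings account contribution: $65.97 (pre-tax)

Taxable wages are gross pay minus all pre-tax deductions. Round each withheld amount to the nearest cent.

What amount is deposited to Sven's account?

$1,256.51

Health savings account contribution: $65.97
Taxable wages = $1,486.06 − $65.97 = $1,420.09
Municipal income tax: $1,420.09 × 0.0057 = $8.09
State withholding: $1,420.09 × 0.027 = $38.34
State unemployment insurance (employee share): $1,486.06 × 0.001 = $1.49
Employee stock purchase plan: $1,486.06 × 0.0208 = $30.91
Dental insurance premium: $84.75
(Employer's $122.15 toward dental insurance premium is not withheld from the employee.)
Total deductions = $65.97 + $8.09 + $38.34 + $1.49 + $30.91 + $84.75 = $229.55
Net pay = $1,486.06 − $229.55 = $1,256.51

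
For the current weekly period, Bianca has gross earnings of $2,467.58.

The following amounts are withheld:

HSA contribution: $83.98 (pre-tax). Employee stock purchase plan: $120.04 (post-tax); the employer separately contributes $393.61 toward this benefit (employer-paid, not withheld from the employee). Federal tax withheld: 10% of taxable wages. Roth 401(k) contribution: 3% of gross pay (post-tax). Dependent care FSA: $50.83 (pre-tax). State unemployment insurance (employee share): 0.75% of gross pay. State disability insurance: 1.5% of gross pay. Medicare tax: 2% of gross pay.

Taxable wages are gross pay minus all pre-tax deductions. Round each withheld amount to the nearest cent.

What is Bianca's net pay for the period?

$1,800.55

HSA contribution: $83.98
Dependent care FSA: $50.83
Pre-tax total = $83.98 + $50.83 = $134.81
Taxable wages = $2,467.58 − $134.81 = $2,332.77
Federal tax withheld: $2,332.77 × 0.1 = $233.28
Medicare tax: $2,467.58 × 0.02 = $49.35
State unemployment insurance (employee share): $2,467.58 × 0.0075 = $18.51
State disability insurance: $2,467.58 × 0.015 = $37.01
Roth 401(k) contribution: $2,467.58 × 0.03 = $74.03
Employee stock purchase plan: $120.04
(Employer's $393.61 toward employee stock purchase plan is not withheld from the employee.)
Total deductions = $83.98 + $50.83 + $233.28 + $49.35 + $18.51 + $37.01 + $74.03 + $120.04 = $667.03
Net pay = $2,467.58 − $667.03 = $1,800.55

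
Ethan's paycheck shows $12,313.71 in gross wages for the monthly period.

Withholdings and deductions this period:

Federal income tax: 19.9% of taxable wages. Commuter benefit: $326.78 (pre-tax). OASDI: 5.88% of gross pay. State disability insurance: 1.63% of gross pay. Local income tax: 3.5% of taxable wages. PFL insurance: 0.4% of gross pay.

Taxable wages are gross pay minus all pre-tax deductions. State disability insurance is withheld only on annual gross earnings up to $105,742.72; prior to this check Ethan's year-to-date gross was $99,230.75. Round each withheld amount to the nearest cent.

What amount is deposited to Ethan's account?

$8,302.54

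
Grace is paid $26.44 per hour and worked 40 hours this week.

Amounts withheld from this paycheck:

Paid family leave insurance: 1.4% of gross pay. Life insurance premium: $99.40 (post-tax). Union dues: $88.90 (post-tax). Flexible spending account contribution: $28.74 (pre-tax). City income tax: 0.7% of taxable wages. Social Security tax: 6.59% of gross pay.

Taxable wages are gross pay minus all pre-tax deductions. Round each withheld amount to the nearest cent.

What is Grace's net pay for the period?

Gross pay: 40 × $26.44 = $1,057.60
Flexible spending account contribution: $28.74
Taxable wages = $1,057.60 − $28.74 = $1,028.86
City income tax: $1,028.86 × 0.007 = $7.20
Paid family leave insurance: $1,057.60 × 0.014 = $14.81
Social Security tax: $1,057.60 × 0.0659 = $69.70
Life insurance premium: $99.40
Union dues: $88.90
Total deductions = $28.74 + $7.20 + $14.81 + $69.70 + $99.40 + $88.90 = $308.75
Net pay = $1,057.60 − $308.75 = $748.85

$748.85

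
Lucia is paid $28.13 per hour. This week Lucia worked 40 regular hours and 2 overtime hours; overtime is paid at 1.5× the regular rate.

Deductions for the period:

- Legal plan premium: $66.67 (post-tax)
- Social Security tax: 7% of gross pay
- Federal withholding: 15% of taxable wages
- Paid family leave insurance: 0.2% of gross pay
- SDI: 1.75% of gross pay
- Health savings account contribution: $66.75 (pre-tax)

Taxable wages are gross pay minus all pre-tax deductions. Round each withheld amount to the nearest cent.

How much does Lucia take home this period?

$796.48

Regular pay: 40 × $28.13 = $1,125.20
Overtime pay: 2 × $28.13 × 1.5 = $84.39
Gross pay = $1,125.20 + $84.39 = $1,209.59
Health savings account contribution: $66.75
Taxable wages = $1,209.59 − $66.75 = $1,142.84
Federal withholding: $1,142.84 × 0.15 = $171.43
Social Security tax: $1,209.59 × 0.07 = $84.67
Paid family leave insurance: $1,209.59 × 0.002 = $2.42
SDI: $1,209.59 × 0.0175 = $21.17
Legal plan premium: $66.67
Total deductions = $66.75 + $171.43 + $84.67 + $2.42 + $21.17 + $66.67 = $413.11
Net pay = $1,209.59 − $413.11 = $796.48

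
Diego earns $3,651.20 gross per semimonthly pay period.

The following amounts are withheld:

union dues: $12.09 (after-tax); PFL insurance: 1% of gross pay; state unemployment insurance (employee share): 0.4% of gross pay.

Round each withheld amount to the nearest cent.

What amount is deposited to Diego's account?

$3,588.00

PFL insurance: $3,651.20 × 0.01 = $36.51
State unemployment insurance (employee share): $3,651.20 × 0.004 = $14.60
Union dues: $12.09
Total deductions = $36.51 + $14.60 + $12.09 = $63.20
Net pay = $3,651.20 − $63.20 = $3,588.00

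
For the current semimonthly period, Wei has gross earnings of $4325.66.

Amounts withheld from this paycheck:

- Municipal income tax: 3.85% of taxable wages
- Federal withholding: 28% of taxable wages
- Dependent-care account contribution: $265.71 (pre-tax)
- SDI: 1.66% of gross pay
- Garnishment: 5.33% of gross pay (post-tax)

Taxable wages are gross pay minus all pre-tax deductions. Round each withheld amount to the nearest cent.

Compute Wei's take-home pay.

Dependent-care account contribution: $265.71
Taxable wages = $4325.66 − $265.71 = $4059.95
Federal withholding: $4059.95 × 0.28 = $1136.79
Municipal income tax: $4059.95 × 0.0385 = $156.31
SDI: $4325.66 × 0.0166 = $71.81
Garnishment: $4325.66 × 0.0533 = $230.56
Total deductions = $265.71 + $1136.79 + $156.31 + $71.81 + $230.56 = $1861.18
Net pay = $4325.66 − $1861.18 = $2464.48

$2464.48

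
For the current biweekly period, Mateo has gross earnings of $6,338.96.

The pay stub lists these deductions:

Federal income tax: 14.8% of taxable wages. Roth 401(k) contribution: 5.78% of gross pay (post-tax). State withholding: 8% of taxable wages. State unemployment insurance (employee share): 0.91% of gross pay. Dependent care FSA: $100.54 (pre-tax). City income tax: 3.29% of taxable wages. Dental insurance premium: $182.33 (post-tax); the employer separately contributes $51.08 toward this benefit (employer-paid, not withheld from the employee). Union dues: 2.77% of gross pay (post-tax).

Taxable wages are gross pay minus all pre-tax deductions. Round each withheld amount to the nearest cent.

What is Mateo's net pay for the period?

$3,828.83

Dependent care FSA: $100.54
Taxable wages = $6,338.96 − $100.54 = $6,238.42
City income tax: $6,238.42 × 0.0329 = $205.24
Federal income tax: $6,238.42 × 0.148 = $923.29
State withholding: $6,238.42 × 0.08 = $499.07
State unemployment insurance (employee share): $6,338.96 × 0.0091 = $57.68
Union dues: $6,338.96 × 0.0277 = $175.59
Roth 401(k) contribution: $6,338.96 × 0.0578 = $366.39
Dental insurance premium: $182.33
(Employer's $51.08 toward dental insurance premium is not withheld from the employee.)
Total deductions = $100.54 + $205.24 + $923.29 + $499.07 + $57.68 + $175.59 + $366.39 + $182.33 = $2,510.13
Net pay = $6,338.96 − $2,510.13 = $3,828.83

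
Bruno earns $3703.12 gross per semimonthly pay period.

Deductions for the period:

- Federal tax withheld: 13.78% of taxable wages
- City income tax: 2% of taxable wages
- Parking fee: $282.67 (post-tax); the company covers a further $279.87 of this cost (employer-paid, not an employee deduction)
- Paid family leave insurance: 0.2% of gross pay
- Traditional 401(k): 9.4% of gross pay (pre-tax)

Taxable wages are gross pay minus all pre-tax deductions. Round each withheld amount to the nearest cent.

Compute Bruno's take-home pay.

$2535.53

Traditional 401(k): $3703.12 × 0.094 = $348.09
Taxable wages = $3703.12 − $348.09 = $3355.03
City income tax: $3355.03 × 0.02 = $67.10
Federal tax withheld: $3355.03 × 0.1378 = $462.32
Paid family leave insurance: $3703.12 × 0.002 = $7.41
Parking fee: $282.67
(Employer's $279.87 toward parking fee is not withheld from the employee.)
Total deductions = $348.09 + $67.10 + $462.32 + $7.41 + $282.67 = $1167.59
Net pay = $3703.12 − $1167.59 = $2535.53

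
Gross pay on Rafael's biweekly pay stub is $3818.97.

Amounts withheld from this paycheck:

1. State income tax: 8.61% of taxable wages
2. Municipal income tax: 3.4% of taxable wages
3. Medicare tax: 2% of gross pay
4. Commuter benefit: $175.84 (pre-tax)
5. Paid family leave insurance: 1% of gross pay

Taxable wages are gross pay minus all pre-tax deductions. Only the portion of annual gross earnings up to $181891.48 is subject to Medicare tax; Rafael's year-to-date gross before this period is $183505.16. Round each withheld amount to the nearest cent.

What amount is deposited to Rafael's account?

$3167.40

Commuter benefit: $175.84
Taxable wages = $3818.97 − $175.84 = $3643.13
State income tax: $3643.13 × 0.0861 = $313.67
Municipal income tax: $3643.13 × 0.034 = $123.87
Paid family leave insurance: $3818.97 × 0.01 = $38.19
Medicare tax: annual cap $181891.48 already reached (YTD $183505.16), so $0.00
Total deductions = $175.84 + $313.67 + $123.87 + $38.19 + $0.00 = $651.57
Net pay = $3818.97 − $651.57 = $3167.40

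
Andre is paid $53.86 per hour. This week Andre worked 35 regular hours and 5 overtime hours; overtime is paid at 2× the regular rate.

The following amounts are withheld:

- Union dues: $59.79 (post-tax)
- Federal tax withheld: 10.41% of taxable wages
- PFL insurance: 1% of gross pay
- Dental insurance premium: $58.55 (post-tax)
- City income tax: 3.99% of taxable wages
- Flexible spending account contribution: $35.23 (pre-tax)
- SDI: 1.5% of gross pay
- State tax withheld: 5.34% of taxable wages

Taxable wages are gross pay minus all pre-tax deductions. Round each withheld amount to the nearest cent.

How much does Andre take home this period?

$1,738.05

Regular pay: 35 × $53.86 = $1,885.10
Overtime pay: 5 × $53.86 × 2 = $538.60
Gross pay = $1,885.10 + $538.60 = $2,423.70
Flexible spending account contribution: $35.23
Taxable wages = $2,423.70 − $35.23 = $2,388.47
City income tax: $2,388.47 × 0.0399 = $95.30
Federal tax withheld: $2,388.47 × 0.1041 = $248.64
State tax withheld: $2,388.47 × 0.0534 = $127.54
SDI: $2,423.70 × 0.015 = $36.36
PFL insurance: $2,423.70 × 0.01 = $24.24
Union dues: $59.79
Dental insurance premium: $58.55
Total deductions = $35.23 + $95.30 + $248.64 + $127.54 + $36.36 + $24.24 + $59.79 + $58.55 = $685.65
Net pay = $2,423.70 − $685.65 = $1,738.05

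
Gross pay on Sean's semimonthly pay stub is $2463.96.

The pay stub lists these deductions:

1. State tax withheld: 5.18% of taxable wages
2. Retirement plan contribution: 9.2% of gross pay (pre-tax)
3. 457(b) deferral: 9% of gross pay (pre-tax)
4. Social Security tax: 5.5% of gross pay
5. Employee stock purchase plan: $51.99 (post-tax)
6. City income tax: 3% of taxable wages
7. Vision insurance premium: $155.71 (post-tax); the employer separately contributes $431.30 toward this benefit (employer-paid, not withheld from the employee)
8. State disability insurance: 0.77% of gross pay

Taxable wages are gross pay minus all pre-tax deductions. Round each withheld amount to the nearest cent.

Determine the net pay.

$1488.46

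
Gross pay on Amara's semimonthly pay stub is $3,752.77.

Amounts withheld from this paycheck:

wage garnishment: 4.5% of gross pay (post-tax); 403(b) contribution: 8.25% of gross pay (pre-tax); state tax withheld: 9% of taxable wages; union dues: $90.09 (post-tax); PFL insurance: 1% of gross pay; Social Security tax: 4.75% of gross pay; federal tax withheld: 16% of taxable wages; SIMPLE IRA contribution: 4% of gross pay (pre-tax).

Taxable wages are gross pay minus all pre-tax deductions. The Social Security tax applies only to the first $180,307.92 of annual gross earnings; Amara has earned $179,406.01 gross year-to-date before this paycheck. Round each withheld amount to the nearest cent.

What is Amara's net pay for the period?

$2,130.46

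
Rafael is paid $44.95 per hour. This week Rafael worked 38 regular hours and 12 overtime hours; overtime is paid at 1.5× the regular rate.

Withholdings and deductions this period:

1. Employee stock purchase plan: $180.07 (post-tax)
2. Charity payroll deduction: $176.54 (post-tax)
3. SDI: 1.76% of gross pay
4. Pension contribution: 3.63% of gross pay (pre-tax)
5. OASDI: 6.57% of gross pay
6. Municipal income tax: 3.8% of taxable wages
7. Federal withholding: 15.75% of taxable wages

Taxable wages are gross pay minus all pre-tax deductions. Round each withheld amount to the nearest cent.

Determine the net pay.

Regular pay: 38 × $44.95 = $1708.10
Overtime pay: 12 × $44.95 × 1.5 = $809.10
Gross pay = $1708.10 + $809.10 = $2517.20
Pension contribution: $2517.20 × 0.0363 = $91.37
Taxable wages = $2517.20 − $91.37 = $2425.83
Federal withholding: $2425.83 × 0.1575 = $382.07
Municipal income tax: $2425.83 × 0.038 = $92.18
SDI: $2517.20 × 0.0176 = $44.30
OASDI: $2517.20 × 0.0657 = $165.38
Employee stock purchase plan: $180.07
Charity payroll deduction: $176.54
Total deductions = $91.37 + $382.07 + $92.18 + $44.30 + $165.38 + $180.07 + $176.54 = $1131.91
Net pay = $2517.20 − $1131.91 = $1385.29

$1385.29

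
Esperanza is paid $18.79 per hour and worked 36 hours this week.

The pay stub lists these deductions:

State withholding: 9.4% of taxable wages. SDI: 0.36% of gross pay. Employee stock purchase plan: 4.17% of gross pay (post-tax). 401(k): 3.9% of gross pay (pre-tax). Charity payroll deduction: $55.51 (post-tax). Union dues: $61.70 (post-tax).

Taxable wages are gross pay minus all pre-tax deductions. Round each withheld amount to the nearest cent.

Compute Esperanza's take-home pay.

Gross pay: 36 × $18.79 = $676.44
401(k): $676.44 × 0.039 = $26.38
Taxable wages = $676.44 − $26.38 = $650.06
State withholding: $650.06 × 0.094 = $61.11
SDI: $676.44 × 0.0036 = $2.44
Charity payroll deduction: $55.51
Union dues: $61.70
Employee stock purchase plan: $676.44 × 0.0417 = $28.21
Total deductions = $26.38 + $61.11 + $2.44 + $55.51 + $61.70 + $28.21 = $235.35
Net pay = $676.44 − $235.35 = $441.09

$441.09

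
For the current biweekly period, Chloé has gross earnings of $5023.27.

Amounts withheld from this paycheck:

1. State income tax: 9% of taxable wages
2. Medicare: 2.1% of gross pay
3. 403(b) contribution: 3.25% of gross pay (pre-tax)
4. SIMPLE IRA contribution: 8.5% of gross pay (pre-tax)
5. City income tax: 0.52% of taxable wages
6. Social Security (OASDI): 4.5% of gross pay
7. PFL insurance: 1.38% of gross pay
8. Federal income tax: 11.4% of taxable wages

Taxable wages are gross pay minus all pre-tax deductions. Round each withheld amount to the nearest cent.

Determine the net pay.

SIMPLE IRA contribution: $5023.27 × 0.085 = $426.98
403(b) contribution: $5023.27 × 0.0325 = $163.26
Pre-tax total = $426.98 + $163.26 = $590.24
Taxable wages = $5023.27 − $590.24 = $4433.03
City income tax: $4433.03 × 0.0052 = $23.05
Federal income tax: $4433.03 × 0.114 = $505.37
State income tax: $4433.03 × 0.09 = $398.97
PFL insurance: $5023.27 × 0.0138 = $69.32
Social Security (OASDI): $5023.27 × 0.045 = $226.05
Medicare: $5023.27 × 0.021 = $105.49
Total deductions = $426.98 + $163.26 + $23.05 + $505.37 + $398.97 + $69.32 + $226.05 + $105.49 = $1918.49
Net pay = $5023.27 − $1918.49 = $3104.78

$3104.78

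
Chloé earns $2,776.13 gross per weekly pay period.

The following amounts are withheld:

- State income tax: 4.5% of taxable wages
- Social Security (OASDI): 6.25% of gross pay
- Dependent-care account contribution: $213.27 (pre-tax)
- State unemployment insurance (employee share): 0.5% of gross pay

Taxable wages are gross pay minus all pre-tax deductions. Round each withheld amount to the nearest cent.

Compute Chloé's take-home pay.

Dependent-care account contribution: $213.27
Taxable wages = $2,776.13 − $213.27 = $2,562.86
State income tax: $2,562.86 × 0.045 = $115.33
State unemployment insurance (employee share): $2,776.13 × 0.005 = $13.88
Social Security (OASDI): $2,776.13 × 0.0625 = $173.51
Total deductions = $213.27 + $115.33 + $13.88 + $173.51 = $515.99
Net pay = $2,776.13 − $515.99 = $2,260.14

$2,260.14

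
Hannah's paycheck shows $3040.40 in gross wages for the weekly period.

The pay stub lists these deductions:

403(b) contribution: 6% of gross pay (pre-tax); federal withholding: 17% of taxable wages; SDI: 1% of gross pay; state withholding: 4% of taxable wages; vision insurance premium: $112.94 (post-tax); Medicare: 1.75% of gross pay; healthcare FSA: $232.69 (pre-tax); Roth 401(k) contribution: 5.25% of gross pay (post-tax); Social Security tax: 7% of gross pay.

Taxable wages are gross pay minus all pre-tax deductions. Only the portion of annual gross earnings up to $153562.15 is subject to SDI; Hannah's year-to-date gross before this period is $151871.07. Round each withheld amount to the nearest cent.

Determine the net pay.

$1518.47

Healthcare FSA: $232.69
403(b) contribution: $3040.40 × 0.06 = $182.42
Pre-tax total = $232.69 + $182.42 = $415.11
Taxable wages = $3040.40 − $415.11 = $2625.29
Federal withholding: $2625.29 × 0.17 = $446.30
State withholding: $2625.29 × 0.04 = $105.01
SDI: only $153562.15 − $151871.07 = $1691.08 of this check is subject → $1691.08 × 0.01 = $16.91
Medicare: $3040.40 × 0.0175 = $53.21
Social Security tax: $3040.40 × 0.07 = $212.83
Roth 401(k) contribution: $3040.40 × 0.0525 = $159.62
Vision insurance premium: $112.94
Total deductions = $232.69 + $182.42 + $446.30 + $105.01 + $16.91 + $53.21 + $212.83 + $159.62 + $112.94 = $1521.93
Net pay = $3040.40 − $1521.93 = $1518.47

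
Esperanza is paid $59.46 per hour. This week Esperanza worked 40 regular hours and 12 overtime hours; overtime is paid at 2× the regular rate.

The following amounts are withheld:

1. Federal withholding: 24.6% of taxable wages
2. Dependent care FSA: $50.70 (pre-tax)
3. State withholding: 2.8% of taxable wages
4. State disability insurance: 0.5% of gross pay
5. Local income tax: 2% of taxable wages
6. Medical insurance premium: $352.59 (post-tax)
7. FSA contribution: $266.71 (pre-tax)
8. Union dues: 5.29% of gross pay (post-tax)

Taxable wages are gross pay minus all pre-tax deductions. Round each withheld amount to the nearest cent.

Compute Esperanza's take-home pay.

Regular pay: 40 × $59.46 = $2,378.40
Overtime pay: 12 × $59.46 × 2 = $1,427.04
Gross pay = $2,378.40 + $1,427.04 = $3,805.44
Dependent care FSA: $50.70
FSA contribution: $266.71
Pre-tax total = $50.70 + $266.71 = $317.41
Taxable wages = $3,805.44 − $317.41 = $3,488.03
State withholding: $3,488.03 × 0.028 = $97.66
Federal withholding: $3,488.03 × 0.246 = $858.06
Local income tax: $3,488.03 × 0.02 = $69.76
State disability insurance: $3,805.44 × 0.005 = $19.03
Medical insurance premium: $352.59
Union dues: $3,805.44 × 0.0529 = $201.31
Total deductions = $50.70 + $266.71 + $97.66 + $858.06 + $69.76 + $19.03 + $352.59 + $201.31 = $1,915.82
Net pay = $3,805.44 − $1,915.82 = $1,889.62

$1,889.62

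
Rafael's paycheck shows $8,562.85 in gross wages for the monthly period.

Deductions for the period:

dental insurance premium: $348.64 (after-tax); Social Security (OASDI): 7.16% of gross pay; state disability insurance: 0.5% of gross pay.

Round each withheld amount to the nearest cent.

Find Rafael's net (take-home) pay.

Social Security (OASDI): $8,562.85 × 0.0716 = $613.10
State disability insurance: $8,562.85 × 0.005 = $42.81
Dental insurance premium: $348.64
Total deductions = $613.10 + $42.81 + $348.64 = $1,004.55
Net pay = $8,562.85 − $1,004.55 = $7,558.30

$7,558.30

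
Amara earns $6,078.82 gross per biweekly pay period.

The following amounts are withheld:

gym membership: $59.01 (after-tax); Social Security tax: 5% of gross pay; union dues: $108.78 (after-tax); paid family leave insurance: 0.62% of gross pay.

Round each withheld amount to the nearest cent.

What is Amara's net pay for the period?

$5,569.40

Social Security tax: $6,078.82 × 0.05 = $303.94
Paid family leave insurance: $6,078.82 × 0.0062 = $37.69
Union dues: $108.78
Gym membership: $59.01
Total deductions = $303.94 + $37.69 + $108.78 + $59.01 = $509.42
Net pay = $6,078.82 − $509.42 = $5,569.40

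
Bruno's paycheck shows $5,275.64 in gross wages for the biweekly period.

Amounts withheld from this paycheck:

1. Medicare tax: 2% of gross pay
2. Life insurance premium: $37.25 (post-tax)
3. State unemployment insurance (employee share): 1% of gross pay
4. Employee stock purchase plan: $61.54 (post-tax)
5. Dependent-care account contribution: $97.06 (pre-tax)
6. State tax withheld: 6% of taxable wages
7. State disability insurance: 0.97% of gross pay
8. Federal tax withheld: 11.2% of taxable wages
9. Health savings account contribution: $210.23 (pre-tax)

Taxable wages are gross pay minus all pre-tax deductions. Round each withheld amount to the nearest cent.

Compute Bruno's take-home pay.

Dependent-care account contribution: $97.06
Health savings account contribution: $210.23
Pre-tax total = $97.06 + $210.23 = $307.29
Taxable wages = $5,275.64 − $307.29 = $4,968.35
State tax withheld: $4,968.35 × 0.06 = $298.10
Federal tax withheld: $4,968.35 × 0.112 = $556.46
State unemployment insurance (employee share): $5,275.64 × 0.01 = $52.76
State disability insurance: $5,275.64 × 0.0097 = $51.17
Medicare tax: $5,275.64 × 0.02 = $105.51
Employee stock purchase plan: $61.54
Life insurance premium: $37.25
Total deductions = $97.06 + $210.23 + $298.10 + $556.46 + $52.76 + $51.17 + $105.51 + $61.54 + $37.25 = $1,470.08
Net pay = $5,275.64 − $1,470.08 = $3,805.56

$3,805.56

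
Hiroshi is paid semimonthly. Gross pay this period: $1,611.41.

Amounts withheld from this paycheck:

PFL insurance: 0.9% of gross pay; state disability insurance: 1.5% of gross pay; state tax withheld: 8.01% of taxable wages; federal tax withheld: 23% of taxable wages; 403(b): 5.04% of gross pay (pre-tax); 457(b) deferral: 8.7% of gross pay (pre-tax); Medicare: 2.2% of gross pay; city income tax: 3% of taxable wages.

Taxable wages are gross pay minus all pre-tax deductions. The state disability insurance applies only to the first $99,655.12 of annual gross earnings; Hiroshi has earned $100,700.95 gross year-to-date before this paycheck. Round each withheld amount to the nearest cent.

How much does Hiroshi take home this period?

$867.31

457(b) deferral: $1,611.41 × 0.087 = $140.19
403(b): $1,611.41 × 0.0504 = $81.22
Pre-tax total = $140.19 + $81.22 = $221.41
Taxable wages = $1,611.41 − $221.41 = $1,390.00
Federal tax withheld: $1,390.00 × 0.23 = $319.70
State tax withheld: $1,390.00 × 0.0801 = $111.34
City income tax: $1,390.00 × 0.03 = $41.70
Medicare: $1,611.41 × 0.022 = $35.45
State disability insurance: annual cap $99,655.12 already reached (YTD $100,700.95), so $0.00
PFL insurance: $1,611.41 × 0.009 = $14.50
Total deductions = $140.19 + $81.22 + $319.70 + $111.34 + $41.70 + $35.45 + $0.00 + $14.50 = $744.10
Net pay = $1,611.41 − $744.10 = $867.31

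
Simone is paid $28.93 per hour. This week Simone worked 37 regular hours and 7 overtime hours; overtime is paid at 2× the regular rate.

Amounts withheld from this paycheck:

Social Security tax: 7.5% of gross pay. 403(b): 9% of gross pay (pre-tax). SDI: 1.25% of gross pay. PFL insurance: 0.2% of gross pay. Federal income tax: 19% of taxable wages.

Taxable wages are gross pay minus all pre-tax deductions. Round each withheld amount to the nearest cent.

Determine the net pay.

Regular pay: 37 × $28.93 = $1070.41
Overtime pay: 7 × $28.93 × 2 = $405.02
Gross pay = $1070.41 + $405.02 = $1475.43
403(b): $1475.43 × 0.09 = $132.79
Taxable wages = $1475.43 − $132.79 = $1342.64
Federal income tax: $1342.64 × 0.19 = $255.10
Social Security tax: $1475.43 × 0.075 = $110.66
PFL insurance: $1475.43 × 0.002 = $2.95
SDI: $1475.43 × 0.0125 = $18.44
Total deductions = $132.79 + $255.10 + $110.66 + $2.95 + $18.44 = $519.94
Net pay = $1475.43 − $519.94 = $955.49

$955.49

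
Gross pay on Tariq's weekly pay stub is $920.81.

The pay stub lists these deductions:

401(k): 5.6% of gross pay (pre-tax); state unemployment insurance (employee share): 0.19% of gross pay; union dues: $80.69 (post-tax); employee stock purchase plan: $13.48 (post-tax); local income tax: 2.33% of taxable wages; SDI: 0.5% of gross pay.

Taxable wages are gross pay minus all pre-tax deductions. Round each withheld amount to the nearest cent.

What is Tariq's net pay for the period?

401(k): $920.81 × 0.056 = $51.57
Taxable wages = $920.81 − $51.57 = $869.24
Local income tax: $869.24 × 0.0233 = $20.25
State unemployment insurance (employee share): $920.81 × 0.0019 = $1.75
SDI: $920.81 × 0.005 = $4.60
Union dues: $80.69
Employee stock purchase plan: $13.48
Total deductions = $51.57 + $20.25 + $1.75 + $4.60 + $80.69 + $13.48 = $172.34
Net pay = $920.81 − $172.34 = $748.47

$748.47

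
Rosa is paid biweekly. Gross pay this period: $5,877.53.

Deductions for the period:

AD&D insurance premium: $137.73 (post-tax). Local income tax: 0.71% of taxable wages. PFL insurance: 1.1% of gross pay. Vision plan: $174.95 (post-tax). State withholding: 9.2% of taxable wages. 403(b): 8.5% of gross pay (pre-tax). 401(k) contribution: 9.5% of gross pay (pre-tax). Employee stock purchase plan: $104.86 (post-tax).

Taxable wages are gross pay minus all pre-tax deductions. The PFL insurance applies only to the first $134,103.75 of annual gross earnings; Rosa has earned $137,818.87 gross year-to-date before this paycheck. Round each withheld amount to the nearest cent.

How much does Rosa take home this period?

401(k) contribution: $5,877.53 × 0.095 = $558.37
403(b): $5,877.53 × 0.085 = $499.59
Pre-tax total = $558.37 + $499.59 = $1,057.96
Taxable wages = $5,877.53 − $1,057.96 = $4,819.57
Local income tax: $4,819.57 × 0.0071 = $34.22
State withholding: $4,819.57 × 0.092 = $443.40
PFL insurance: annual cap $134,103.75 already reached (YTD $137,818.87), so $0.00
Employee stock purchase plan: $104.86
AD&D insurance premium: $137.73
Vision plan: $174.95
Total deductions = $558.37 + $499.59 + $34.22 + $443.40 + $0.00 + $104.86 + $137.73 + $174.95 = $1,953.12
Net pay = $5,877.53 − $1,953.12 = $3,924.41

$3,924.41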